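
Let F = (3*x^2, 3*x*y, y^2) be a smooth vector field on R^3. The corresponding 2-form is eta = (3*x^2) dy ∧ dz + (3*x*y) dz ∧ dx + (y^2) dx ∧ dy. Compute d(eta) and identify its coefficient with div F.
d(eta) = (9*x) dx ∧ dy ∧ dz; div F = 9*x

For a 2-form in R^3 of the form above, applying d gives a 3-form with coefficient ∂P/∂x + ∂Q/∂y + ∂R/∂z:
  ∂P/∂x = 6*x
  ∂Q/∂y = 3*x
  ∂R/∂z = 0
Sum = 9*x, which is exactly div F.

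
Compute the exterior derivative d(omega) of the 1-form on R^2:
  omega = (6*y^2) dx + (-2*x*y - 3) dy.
d(omega) = (-14*y) dx ∧ dy

For a 1-form omega = sum_i f_i dx_i, the exterior derivative is
  d(omega) = sum_{i < j} (∂f_j/∂x_i - ∂f_i/∂x_j) dx_i ∧ dx_j.
  coefficient of dx ∧ dy: ∂f_2/∂x - ∂f_1/∂y = ∂(-2*x*y - 3)/∂x - ∂(6*y^2)/∂y = -14*y
Assembling: d(omega) = (-14*y) dx ∧ dy.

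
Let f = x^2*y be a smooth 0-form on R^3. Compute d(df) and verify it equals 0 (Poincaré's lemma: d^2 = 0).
d(df) = 0

Step 1: df = sum_i (∂f/∂x_i) dx_i = (2*x*y) dx + (x^2) dy + (0) dz.
Step 2: Apply d again. Using the 1-form formula, the coefficient of dx ∧ dy in d(df) is ∂^2 f/∂x ∂y - ∂^2 f/∂y ∂x = (2*x) - (2*x) = 0 (equality of mixed partials for smooth f).
Similarly for dx ∧ dz and dy ∧ dz — all coefficients vanish. So d(df) = 0.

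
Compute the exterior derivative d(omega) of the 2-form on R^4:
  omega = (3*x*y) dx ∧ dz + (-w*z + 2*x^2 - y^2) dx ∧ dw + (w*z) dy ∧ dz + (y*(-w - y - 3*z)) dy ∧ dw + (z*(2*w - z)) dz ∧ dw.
d(omega) = (-3*x) dx ∧ dy ∧ dz + (2*y) dx ∧ dy ∧ dw + (w) dx ∧ dz ∧ dw + (3*y + z) dy ∧ dz ∧ dw

For a 2-form omega = sum_{i<j} g_{ij} dx_i ∧ dx_j, the exterior derivative is
  d(omega) = sum_{i<j} d(g_{ij}) ∧ dx_i ∧ dx_j = sum_{i<j, k} (∂g_{ij}/∂x_k) dx_k ∧ dx_i ∧ dx_j.
Expand each term, using dx_k ∧ dx_i ∧ dx_j = sgn(permutation) dx_{(a)} ∧ dx_{(b)} ∧ dx_{(c)} with (a < b < c) sorted:
  d(3*x*y) includes (∂/∂y)(3*x*y) dy = (3*x) dy, which multiplied by dx ∧ dz gives (-3*x) dx ∧ dy ∧ dz
  d(-w*z + 2*x^2 - y^2) includes (∂/∂y)(-w*z + 2*x^2 - y^2) dy = (-2*y) dy, which multiplied by dx ∧ dw gives (2*y) dx ∧ dy ∧ dw
  d(-w*z + 2*x^2 - y^2) includes (∂/∂z)(-w*z + 2*x^2 - y^2) dz = (-w) dz, which multiplied by dx ∧ dw gives (w) dx ∧ dz ∧ dw
  d(w*z) includes (∂/∂w)(w*z) dw = (z) dw, which multiplied by dy ∧ dz gives (z) dy ∧ dz ∧ dw
  d(y*(-w - y - 3*z)) includes (∂/∂z)(y*(-w - y - 3*z)) dz = (-3*y) dz, which multiplied by dy ∧ dw gives (3*y) dy ∧ dz ∧ dw
Collecting like 3-forms: d(omega) = (-3*x) dx ∧ dy ∧ dz + (2*y) dx ∧ dy ∧ dw + (w) dx ∧ dz ∧ dw + (3*y + z) dy ∧ dz ∧ dw.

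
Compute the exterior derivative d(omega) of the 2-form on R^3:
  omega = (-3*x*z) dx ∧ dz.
d(omega) = 0

For a 2-form omega = sum_{i<j} g_{ij} dx_i ∧ dx_j, the exterior derivative is
  d(omega) = sum_{i<j} d(g_{ij}) ∧ dx_i ∧ dx_j = sum_{i<j, k} (∂g_{ij}/∂x_k) dx_k ∧ dx_i ∧ dx_j.
Expand each term, using dx_k ∧ dx_i ∧ dx_j = sgn(permutation) dx_{(a)} ∧ dx_{(b)} ∧ dx_{(c)} with (a < b < c) sorted:

Collecting like 3-forms: d(omega) = 0.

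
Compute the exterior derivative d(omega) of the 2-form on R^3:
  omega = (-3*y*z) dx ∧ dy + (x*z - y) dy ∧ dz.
d(omega) = (-3*y + z) dx ∧ dy ∧ dz

For a 2-form omega = sum_{i<j} g_{ij} dx_i ∧ dx_j, the exterior derivative is
  d(omega) = sum_{i<j} d(g_{ij}) ∧ dx_i ∧ dx_j = sum_{i<j, k} (∂g_{ij}/∂x_k) dx_k ∧ dx_i ∧ dx_j.
Expand each term, using dx_k ∧ dx_i ∧ dx_j = sgn(permutation) dx_{(a)} ∧ dx_{(b)} ∧ dx_{(c)} with (a < b < c) sorted:
  d(-3*y*z) includes (∂/∂z)(-3*y*z) dz = (-3*y) dz, which multiplied by dx ∧ dy gives (-3*y) dx ∧ dy ∧ dz
  d(x*z - y) includes (∂/∂x)(x*z - y) dx = (z) dx, which multiplied by dy ∧ dz gives (z) dx ∧ dy ∧ dz
Collecting like 3-forms: d(omega) = (-3*y + z) dx ∧ dy ∧ dz.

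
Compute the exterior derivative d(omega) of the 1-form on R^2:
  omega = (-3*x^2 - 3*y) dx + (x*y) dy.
d(omega) = (y + 3) dx ∧ dy

For a 1-form omega = sum_i f_i dx_i, the exterior derivative is
  d(omega) = sum_{i < j} (∂f_j/∂x_i - ∂f_i/∂x_j) dx_i ∧ dx_j.
  coefficient of dx ∧ dy: ∂f_2/∂x - ∂f_1/∂y = ∂(x*y)/∂x - ∂(-3*x^2 - 3*y)/∂y = y + 3
Assembling: d(omega) = (y + 3) dx ∧ dy.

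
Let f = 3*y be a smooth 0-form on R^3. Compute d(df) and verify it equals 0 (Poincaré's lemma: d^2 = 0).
d(df) = 0

Step 1: df = sum_i (∂f/∂x_i) dx_i = (0) dx + (3) dy + (0) dz.
Step 2: Apply d again. Using the 1-form formula, the coefficient of dx ∧ dy in d(df) is ∂^2 f/∂x ∂y - ∂^2 f/∂y ∂x = (0) - (0) = 0 (equality of mixed partials for smooth f).
Similarly for dx ∧ dz and dy ∧ dz — all coefficients vanish. So d(df) = 0.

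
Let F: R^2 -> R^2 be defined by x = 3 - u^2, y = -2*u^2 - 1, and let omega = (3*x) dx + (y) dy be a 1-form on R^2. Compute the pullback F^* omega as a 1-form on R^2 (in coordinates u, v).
F^* omega = (14*u*(u^2 - 1)) du

Using F^*(f dg) = (f ∘ F) d(g ∘ F), substitute each coordinate x_i by F_i(u, v) in f_i, and replace dx_i by d F_i = (∂F_i/∂u) du + (∂F_i/∂v) dv.
  For the x component: f_1(F) = 9 - 3*u^2; d F_1 = (-2*u) du + (0) dv
  For the y component: f_2(F) = -2*u^2 - 1; d F_2 = (-4*u) du + (0) dv
Combining and collecting du, dv coefficients:
  coeff of du: 14*u*(u^2 - 1)
  coeff of dv: 0
F^* omega = (14*u*(u^2 - 1)) du.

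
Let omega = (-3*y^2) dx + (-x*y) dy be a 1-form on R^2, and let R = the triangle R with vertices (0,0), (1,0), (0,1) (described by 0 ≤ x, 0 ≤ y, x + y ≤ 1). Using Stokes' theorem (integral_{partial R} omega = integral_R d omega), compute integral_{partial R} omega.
integral_(partial R) omega = 5/6

Stokes: integral_partial_R omega = integral_R d omega with d omega = (∂Q/∂x - ∂P/∂y) dx ∧ dy.
  ∂Q/∂x = -y
  ∂P/∂y = -6*y
  integrand = ∂Q/∂x - ∂P/∂y = 5*y.
Integrating over R: integral_0^1 integral_0^{1-x} (5*y) dy dx = 5/6.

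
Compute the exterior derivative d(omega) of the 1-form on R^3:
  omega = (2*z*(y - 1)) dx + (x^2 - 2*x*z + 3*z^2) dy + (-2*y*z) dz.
d(omega) = (2*x - 4*z) dx ∧ dy + (2 - 2*y) dx ∧ dz + (2*x - 8*z) dy ∧ dz

For a 1-form omega = sum_i f_i dx_i, the exterior derivative is
  d(omega) = sum_{i < j} (∂f_j/∂x_i - ∂f_i/∂x_j) dx_i ∧ dx_j.
  coefficient of dx ∧ dy: ∂f_2/∂x - ∂f_1/∂y = ∂(x^2 - 2*x*z + 3*z^2)/∂x - ∂(2*z*(y - 1))/∂y = 2*x - 4*z
  coefficient of dx ∧ dz: ∂f_3/∂x - ∂f_1/∂z = ∂(-2*y*z)/∂x - ∂(2*z*(y - 1))/∂z = 2 - 2*y
  coefficient of dy ∧ dz: ∂f_3/∂y - ∂f_2/∂z = ∂(-2*y*z)/∂y - ∂(x^2 - 2*x*z + 3*z^2)/∂z = 2*x - 8*z
Assembling: d(omega) = (2*x - 4*z) dx ∧ dy + (2 - 2*y) dx ∧ dz + (2*x - 8*z) dy ∧ dz.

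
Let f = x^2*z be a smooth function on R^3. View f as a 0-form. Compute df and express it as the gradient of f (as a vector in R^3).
df = (2*x*z) dx + (0) dy + (x^2) dz; grad f = (2*x*z, 0, x^2)

For a 0-form f, d f = (∂f/∂x) dx + (∂f/∂y) dy + (∂f/∂z) dz. The components of the vector representation are exactly the entries of grad f in Cartesian coordinates:
  ∂f/∂x = 2*x*z
  ∂f/∂y = 0
  ∂f/∂z = x^2.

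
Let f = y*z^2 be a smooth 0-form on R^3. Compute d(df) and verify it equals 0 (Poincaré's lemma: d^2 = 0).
d(df) = 0

Step 1: df = sum_i (∂f/∂x_i) dx_i = (0) dx + (z^2) dy + (2*y*z) dz.
Step 2: Apply d again. Using the 1-form formula, the coefficient of dx ∧ dy in d(df) is ∂^2 f/∂x ∂y - ∂^2 f/∂y ∂x = (0) - (0) = 0 (equality of mixed partials for smooth f).
Similarly for dx ∧ dz and dy ∧ dz — all coefficients vanish. So d(df) = 0.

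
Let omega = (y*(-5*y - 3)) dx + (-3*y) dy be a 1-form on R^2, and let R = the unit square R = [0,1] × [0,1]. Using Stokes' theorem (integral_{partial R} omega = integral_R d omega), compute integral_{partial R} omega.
integral_(partial R) omega = 8

Stokes: integral_partial_R omega = integral_R d omega with d omega = (∂Q/∂x - ∂P/∂y) dx ∧ dy.
  ∂Q/∂x = 0
  ∂P/∂y = -10*y - 3
  integrand = ∂Q/∂x - ∂P/∂y = 10*y + 3.
Integrating over R: integral_0^1 integral_0^1 (10*y + 3) dx dy = 8.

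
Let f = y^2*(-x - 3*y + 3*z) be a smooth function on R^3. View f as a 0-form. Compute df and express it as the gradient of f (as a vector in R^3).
df = (-y^2) dx + (y*(-2*x - 9*y + 6*z)) dy + (3*y^2) dz; grad f = (-y^2, y*(-2*x - 9*y + 6*z), 3*y^2)

For a 0-form f, d f = (∂f/∂x) dx + (∂f/∂y) dy + (∂f/∂z) dz. The components of the vector representation are exactly the entries of grad f in Cartesian coordinates:
  ∂f/∂x = -y^2
  ∂f/∂y = y*(-2*x - 9*y + 6*z)
  ∂f/∂z = 3*y^2.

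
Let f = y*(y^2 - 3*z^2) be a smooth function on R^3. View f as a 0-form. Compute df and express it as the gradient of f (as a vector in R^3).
df = (0) dx + (3*y^2 - 3*z^2) dy + (-6*y*z) dz; grad f = (0, 3*y^2 - 3*z^2, -6*y*z)

For a 0-form f, d f = (∂f/∂x) dx + (∂f/∂y) dy + (∂f/∂z) dz. The components of the vector representation are exactly the entries of grad f in Cartesian coordinates:
  ∂f/∂x = 0
  ∂f/∂y = 3*y^2 - 3*z^2
  ∂f/∂z = -6*y*z.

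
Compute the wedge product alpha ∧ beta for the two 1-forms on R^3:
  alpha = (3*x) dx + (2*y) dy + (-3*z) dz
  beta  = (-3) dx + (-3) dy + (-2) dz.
alpha ∧ beta = (-9*x + 6*y) dx ∧ dy + (-6*x - 9*z) dx ∧ dz + (-4*y - 9*z) dy ∧ dz

Distribute the wedge, using dx_i ∧ dx_j = -dx_j ∧ dx_i and dx_i ∧ dx_i = 0. For each pair (i, j) with i < j, the coefficient of dx_i ∧ dx_j in alpha ∧ beta is (alpha_i * beta_j - alpha_j * beta_i). Collecting: alpha ∧ beta = (-9*x + 6*y) dx ∧ dy + (-6*x - 9*z) dx ∧ dz + (-4*y - 9*z) dy ∧ dz.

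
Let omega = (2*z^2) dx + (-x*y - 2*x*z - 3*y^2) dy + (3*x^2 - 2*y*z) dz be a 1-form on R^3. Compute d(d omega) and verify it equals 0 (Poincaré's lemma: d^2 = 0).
d(d omega) = 0

Step 1: d omega = sum_{i<j} (∂f_j/∂x_i - ∂f_i/∂x_j) dx_i ∧ dx_j:
  coeff of dx ∧ dy: -y - 2*z
  coeff of dx ∧ dz: 6*x - 4*z
  coeff of dy ∧ dz: 2*x - 2*z
Step 2: Apply d again to each 2-form coefficient. The only possible 3-form in R^3 is dx ∧ dy ∧ dz, with coefficient
  ∂(coeff of dy∧dz)/∂x - ∂(coeff of dx∧dz)/∂y + ∂(coeff of dx∧dy)/∂z
  = ∂/∂x (2*x - 2*z) - ∂/∂y (6*x - 4*z) + ∂/∂z (-y - 2*z).
Each of these terms simplifies to sums of mixed partials that cancel in pairs. The result is 0 (by equality of mixed partials for smooth functions — Schwarz / Clairaut).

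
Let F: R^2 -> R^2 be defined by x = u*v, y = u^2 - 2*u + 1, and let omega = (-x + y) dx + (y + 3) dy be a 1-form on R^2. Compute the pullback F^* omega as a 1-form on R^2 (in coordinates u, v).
F^* omega = (2*u^3 + u^2*v - 6*u^2 - u*v^2 - 2*u*v + 12*u + v - 8) du + (u*(u^2 - u*v - 2*u + 1)) dv

Using F^*(f dg) = (f ∘ F) d(g ∘ F), substitute each coordinate x_i by F_i(u, v) in f_i, and replace dx_i by d F_i = (∂F_i/∂u) du + (∂F_i/∂v) dv.
  For the x component: f_1(F) = u^2 - u*v - 2*u + 1; d F_1 = (v) du + (u) dv
  For the y component: f_2(F) = u^2 - 2*u + 4; d F_2 = (2*u - 2) du + (0) dv
Combining and collecting du, dv coefficients:
  coeff of du: 2*u^3 + u^2*v - 6*u^2 - u*v^2 - 2*u*v + 12*u + v - 8
  coeff of dv: u*(u^2 - u*v - 2*u + 1)
F^* omega = (2*u^3 + u^2*v - 6*u^2 - u*v^2 - 2*u*v + 12*u + v - 8) du + (u*(u^2 - u*v - 2*u + 1)) dv.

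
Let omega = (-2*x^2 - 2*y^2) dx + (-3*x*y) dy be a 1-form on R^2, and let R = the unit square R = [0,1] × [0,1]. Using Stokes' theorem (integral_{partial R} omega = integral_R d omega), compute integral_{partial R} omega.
integral_(partial R) omega = 1/2

Stokes: integral_partial_R omega = integral_R d omega with d omega = (∂Q/∂x - ∂P/∂y) dx ∧ dy.
  ∂Q/∂x = -3*y
  ∂P/∂y = -4*y
  integrand = ∂Q/∂x - ∂P/∂y = y.
Integrating over R: integral_0^1 integral_0^1 (y) dx dy = 1/2.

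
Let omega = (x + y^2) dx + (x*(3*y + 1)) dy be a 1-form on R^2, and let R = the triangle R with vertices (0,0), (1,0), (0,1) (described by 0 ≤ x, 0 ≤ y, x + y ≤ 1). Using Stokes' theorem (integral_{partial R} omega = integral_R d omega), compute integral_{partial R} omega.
integral_(partial R) omega = 2/3

Stokes: integral_partial_R omega = integral_R d omega with d omega = (∂Q/∂x - ∂P/∂y) dx ∧ dy.
  ∂Q/∂x = 3*y + 1
  ∂P/∂y = 2*y
  integrand = ∂Q/∂x - ∂P/∂y = y + 1.
Integrating over R: integral_0^1 integral_0^{1-x} (y + 1) dy dx = 2/3.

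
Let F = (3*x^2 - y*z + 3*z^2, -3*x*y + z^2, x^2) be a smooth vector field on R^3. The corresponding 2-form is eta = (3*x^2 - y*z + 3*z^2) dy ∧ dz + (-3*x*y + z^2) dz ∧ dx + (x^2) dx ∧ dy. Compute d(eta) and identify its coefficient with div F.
d(eta) = (3*x) dx ∧ dy ∧ dz; div F = 3*x

For a 2-form in R^3 of the form above, applying d gives a 3-form with coefficient ∂P/∂x + ∂Q/∂y + ∂R/∂z:
  ∂P/∂x = 6*x
  ∂Q/∂y = -3*x
  ∂R/∂z = 0
Sum = 3*x, which is exactly div F.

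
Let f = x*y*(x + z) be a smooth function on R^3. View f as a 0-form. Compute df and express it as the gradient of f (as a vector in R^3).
df = (y*(2*x + z)) dx + (x*(x + z)) dy + (x*y) dz; grad f = (y*(2*x + z), x*(x + z), x*y)

For a 0-form f, d f = (∂f/∂x) dx + (∂f/∂y) dy + (∂f/∂z) dz. The components of the vector representation are exactly the entries of grad f in Cartesian coordinates:
  ∂f/∂x = y*(2*x + z)
  ∂f/∂y = x*(x + z)
  ∂f/∂z = x*y.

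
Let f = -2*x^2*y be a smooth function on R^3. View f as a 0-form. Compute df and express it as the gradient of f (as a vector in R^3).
df = (-4*x*y) dx + (-2*x^2) dy + (0) dz; grad f = (-4*x*y, -2*x^2, 0)

For a 0-form f, d f = (∂f/∂x) dx + (∂f/∂y) dy + (∂f/∂z) dz. The components of the vector representation are exactly the entries of grad f in Cartesian coordinates:
  ∂f/∂x = -4*x*y
  ∂f/∂y = -2*x^2
  ∂f/∂z = 0.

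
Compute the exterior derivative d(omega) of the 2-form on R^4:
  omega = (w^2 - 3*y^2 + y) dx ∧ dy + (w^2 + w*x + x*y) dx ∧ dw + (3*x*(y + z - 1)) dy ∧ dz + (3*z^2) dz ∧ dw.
d(omega) = (2*w - x) dx ∧ dy ∧ dw + (3*y + 3*z - 3) dx ∧ dy ∧ dz

For a 2-form omega = sum_{i<j} g_{ij} dx_i ∧ dx_j, the exterior derivative is
  d(omega) = sum_{i<j} d(g_{ij}) ∧ dx_i ∧ dx_j = sum_{i<j, k} (∂g_{ij}/∂x_k) dx_k ∧ dx_i ∧ dx_j.
Expand each term, using dx_k ∧ dx_i ∧ dx_j = sgn(permutation) dx_{(a)} ∧ dx_{(b)} ∧ dx_{(c)} with (a < b < c) sorted:
  d(w^2 - 3*y^2 + y) includes (∂/∂w)(w^2 - 3*y^2 + y) dw = (2*w) dw, which multiplied by dx ∧ dy gives (2*w) dx ∧ dy ∧ dw
  d(w^2 + w*x + x*y) includes (∂/∂y)(w^2 + w*x + x*y) dy = (x) dy, which multiplied by dx ∧ dw gives (-x) dx ∧ dy ∧ dw
  d(3*x*(y + z - 1)) includes (∂/∂x)(3*x*(y + z - 1)) dx = (3*y + 3*z - 3) dx, which multiplied by dy ∧ dz gives (3*y + 3*z - 3) dx ∧ dy ∧ dz
Collecting like 3-forms: d(omega) = (2*w - x) dx ∧ dy ∧ dw + (3*y + 3*z - 3) dx ∧ dy ∧ dz.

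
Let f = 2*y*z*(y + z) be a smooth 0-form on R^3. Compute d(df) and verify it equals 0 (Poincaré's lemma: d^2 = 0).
d(df) = 0

Step 1: df = sum_i (∂f/∂x_i) dx_i = (0) dx + (2*z*(2*y + z)) dy + (2*y*(y + 2*z)) dz.
Step 2: Apply d again. Using the 1-form formula, the coefficient of dx ∧ dy in d(df) is ∂^2 f/∂x ∂y - ∂^2 f/∂y ∂x = (0) - (0) = 0 (equality of mixed partials for smooth f).
Similarly for dx ∧ dz and dy ∧ dz — all coefficients vanish. So d(df) = 0.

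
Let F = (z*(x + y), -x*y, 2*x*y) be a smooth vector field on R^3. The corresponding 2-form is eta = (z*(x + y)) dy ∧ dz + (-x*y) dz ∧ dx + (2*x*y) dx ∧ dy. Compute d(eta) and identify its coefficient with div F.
d(eta) = (-x + z) dx ∧ dy ∧ dz; div F = -x + z

For a 2-form in R^3 of the form above, applying d gives a 3-form with coefficient ∂P/∂x + ∂Q/∂y + ∂R/∂z:
  ∂P/∂x = z
  ∂Q/∂y = -x
  ∂R/∂z = 0
Sum = -x + z, which is exactly div F.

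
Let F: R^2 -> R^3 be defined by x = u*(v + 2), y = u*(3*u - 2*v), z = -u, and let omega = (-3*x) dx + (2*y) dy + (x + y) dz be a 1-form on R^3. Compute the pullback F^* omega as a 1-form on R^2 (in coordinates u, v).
F^* omega = (u*(36*u^2 - 36*u*v - 3*u + 5*v^2 - 11*v - 14)) du + (u^2*(-12*u + 5*v - 6)) dv

Using F^*(f dg) = (f ∘ F) d(g ∘ F), substitute each coordinate x_i by F_i(u, v) in f_i, and replace dx_i by d F_i = (∂F_i/∂u) du + (∂F_i/∂v) dv.
  For the x component: f_1(F) = 3*u*(-v - 2); d F_1 = (v + 2) du + (u) dv
  For the y component: f_2(F) = 2*u*(3*u - 2*v); d F_2 = (6*u - 2*v) du + (-2*u) dv
  For the z component: f_3(F) = u*(3*u - v + 2); d F_3 = (-1) du + (0) dv
Combining and collecting du, dv coefficients:
  coeff of du: u*(36*u^2 - 36*u*v - 3*u + 5*v^2 - 11*v - 14)
  coeff of dv: u^2*(-12*u + 5*v - 6)
F^* omega = (u*(36*u^2 - 36*u*v - 3*u + 5*v^2 - 11*v - 14)) du + (u^2*(-12*u + 5*v - 6)) dv.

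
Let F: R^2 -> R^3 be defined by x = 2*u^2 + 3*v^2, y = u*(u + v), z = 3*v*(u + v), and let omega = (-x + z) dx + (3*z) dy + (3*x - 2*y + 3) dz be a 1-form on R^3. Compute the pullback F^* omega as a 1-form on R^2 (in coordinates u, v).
F^* omega = (-8*u^3 + 42*u^2*v + 21*u*v^2 + 36*v^3 + 9*v) du + (12*u^3 + 15*u^2*v + 42*u*v^2 + 9*u + 54*v^3 + 18*v) dv

Using F^*(f dg) = (f ∘ F) d(g ∘ F), substitute each coordinate x_i by F_i(u, v) in f_i, and replace dx_i by d F_i = (∂F_i/∂u) du + (∂F_i/∂v) dv.
  For the x component: f_1(F) = u*(-2*u + 3*v); d F_1 = (4*u) du + (6*v) dv
  For the y component: f_2(F) = 9*v*(u + v); d F_2 = (2*u + v) du + (u) dv
  For the z component: f_3(F) = 4*u^2 - 2*u*v + 9*v^2 + 3; d F_3 = (3*v) du + (3*u + 6*v) dv
Combining and collecting du, dv coefficients:
  coeff of du: -8*u^3 + 42*u^2*v + 21*u*v^2 + 36*v^3 + 9*v
  coeff of dv: 12*u^3 + 15*u^2*v + 42*u*v^2 + 9*u + 54*v^3 + 18*v
F^* omega = (-8*u^3 + 42*u^2*v + 21*u*v^2 + 36*v^3 + 9*v) du + (12*u^3 + 15*u^2*v + 42*u*v^2 + 9*u + 54*v^3 + 18*v) dv.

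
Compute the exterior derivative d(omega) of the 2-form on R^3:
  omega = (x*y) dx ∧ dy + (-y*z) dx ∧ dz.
d(omega) = (z) dx ∧ dy ∧ dz

For a 2-form omega = sum_{i<j} g_{ij} dx_i ∧ dx_j, the exterior derivative is
  d(omega) = sum_{i<j} d(g_{ij}) ∧ dx_i ∧ dx_j = sum_{i<j, k} (∂g_{ij}/∂x_k) dx_k ∧ dx_i ∧ dx_j.
Expand each term, using dx_k ∧ dx_i ∧ dx_j = sgn(permutation) dx_{(a)} ∧ dx_{(b)} ∧ dx_{(c)} with (a < b < c) sorted:
  d(-y*z) includes (∂/∂y)(-y*z) dy = (-z) dy, which multiplied by dx ∧ dz gives (z) dx ∧ dy ∧ dz
Collecting like 3-forms: d(omega) = (z) dx ∧ dy ∧ dz.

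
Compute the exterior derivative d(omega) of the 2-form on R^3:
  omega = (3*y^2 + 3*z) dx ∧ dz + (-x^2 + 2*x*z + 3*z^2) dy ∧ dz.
d(omega) = (-2*x - 6*y + 2*z) dx ∧ dy ∧ dz

For a 2-form omega = sum_{i<j} g_{ij} dx_i ∧ dx_j, the exterior derivative is
  d(omega) = sum_{i<j} d(g_{ij}) ∧ dx_i ∧ dx_j = sum_{i<j, k} (∂g_{ij}/∂x_k) dx_k ∧ dx_i ∧ dx_j.
Expand each term, using dx_k ∧ dx_i ∧ dx_j = sgn(permutation) dx_{(a)} ∧ dx_{(b)} ∧ dx_{(c)} with (a < b < c) sorted:
  d(3*y^2 + 3*z) includes (∂/∂y)(3*y^2 + 3*z) dy = (6*y) dy, which multiplied by dx ∧ dz gives (-6*y) dx ∧ dy ∧ dz
  d(-x^2 + 2*x*z + 3*z^2) includes (∂/∂x)(-x^2 + 2*x*z + 3*z^2) dx = (-2*x + 2*z) dx, which multiplied by dy ∧ dz gives (-2*x + 2*z) dx ∧ dy ∧ dz
Collecting like 3-forms: d(omega) = (-2*x - 6*y + 2*z) dx ∧ dy ∧ dz.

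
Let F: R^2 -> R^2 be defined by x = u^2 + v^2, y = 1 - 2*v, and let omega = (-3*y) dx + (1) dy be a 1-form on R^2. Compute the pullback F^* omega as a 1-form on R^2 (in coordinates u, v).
F^* omega = (6*u*(2*v - 1)) du + (12*v^2 - 6*v - 2) dv

Using F^*(f dg) = (f ∘ F) d(g ∘ F), substitute each coordinate x_i by F_i(u, v) in f_i, and replace dx_i by d F_i = (∂F_i/∂u) du + (∂F_i/∂v) dv.
  For the x component: f_1(F) = 6*v - 3; d F_1 = (2*u) du + (2*v) dv
  For the y component: f_2(F) = 1; d F_2 = (0) du + (-2) dv
Combining and collecting du, dv coefficients:
  coeff of du: 6*u*(2*v - 1)
  coeff of dv: 12*v^2 - 6*v - 2
F^* omega = (6*u*(2*v - 1)) du + (12*v^2 - 6*v - 2) dv.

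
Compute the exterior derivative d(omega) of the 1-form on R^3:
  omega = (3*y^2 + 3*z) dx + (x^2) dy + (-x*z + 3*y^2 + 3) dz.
d(omega) = (2*x - 6*y) dx ∧ dy + (-z - 3) dx ∧ dz + (6*y) dy ∧ dz

For a 1-form omega = sum_i f_i dx_i, the exterior derivative is
  d(omega) = sum_{i < j} (∂f_j/∂x_i - ∂f_i/∂x_j) dx_i ∧ dx_j.
  coefficient of dx ∧ dy: ∂f_2/∂x - ∂f_1/∂y = ∂(x^2)/∂x - ∂(3*y^2 + 3*z)/∂y = 2*x - 6*y
  coefficient of dx ∧ dz: ∂f_3/∂x - ∂f_1/∂z = ∂(-x*z + 3*y^2 + 3)/∂x - ∂(3*y^2 + 3*z)/∂z = -z - 3
  coefficient of dy ∧ dz: ∂f_3/∂y - ∂f_2/∂z = ∂(-x*z + 3*y^2 + 3)/∂y - ∂(x^2)/∂z = 6*y
Assembling: d(omega) = (2*x - 6*y) dx ∧ dy + (-z - 3) dx ∧ dz + (6*y) dy ∧ dz.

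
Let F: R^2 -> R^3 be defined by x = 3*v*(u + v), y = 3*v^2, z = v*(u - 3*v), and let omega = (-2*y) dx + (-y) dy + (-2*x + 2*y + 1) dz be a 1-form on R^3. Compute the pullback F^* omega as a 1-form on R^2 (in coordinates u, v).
F^* omega = (v*(-6*u*v - 18*v^2 + 1)) du + (-6*u^2*v + 18*u*v^2 + u - 54*v^3 - 6*v) dv

Using F^*(f dg) = (f ∘ F) d(g ∘ F), substitute each coordinate x_i by F_i(u, v) in f_i, and replace dx_i by d F_i = (∂F_i/∂u) du + (∂F_i/∂v) dv.
  For the x component: f_1(F) = -6*v^2; d F_1 = (3*v) du + (3*u + 6*v) dv
  For the y component: f_2(F) = -3*v^2; d F_2 = (0) du + (6*v) dv
  For the z component: f_3(F) = -6*u*v + 1; d F_3 = (v) du + (u - 6*v) dv
Combining and collecting du, dv coefficients:
  coeff of du: v*(-6*u*v - 18*v^2 + 1)
  coeff of dv: -6*u^2*v + 18*u*v^2 + u - 54*v^3 - 6*v
F^* omega = (v*(-6*u*v - 18*v^2 + 1)) du + (-6*u^2*v + 18*u*v^2 + u - 54*v^3 - 6*v) dv.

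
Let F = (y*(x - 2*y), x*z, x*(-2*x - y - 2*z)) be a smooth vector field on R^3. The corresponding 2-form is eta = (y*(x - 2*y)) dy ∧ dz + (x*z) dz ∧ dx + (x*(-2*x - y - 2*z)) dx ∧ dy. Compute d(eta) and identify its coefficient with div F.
d(eta) = (-2*x + y) dx ∧ dy ∧ dz; div F = -2*x + y

For a 2-form in R^3 of the form above, applying d gives a 3-form with coefficient ∂P/∂x + ∂Q/∂y + ∂R/∂z:
  ∂P/∂x = y
  ∂Q/∂y = 0
  ∂R/∂z = -2*x
Sum = -2*x + y, which is exactly div F.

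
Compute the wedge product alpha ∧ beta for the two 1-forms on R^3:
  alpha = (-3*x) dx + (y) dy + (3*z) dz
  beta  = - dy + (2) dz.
alpha ∧ beta = (3*x) dx ∧ dy + (-6*x) dx ∧ dz + (2*y + 3*z) dy ∧ dz

Distribute the wedge, using dx_i ∧ dx_j = -dx_j ∧ dx_i and dx_i ∧ dx_i = 0. For each pair (i, j) with i < j, the coefficient of dx_i ∧ dx_j in alpha ∧ beta is (alpha_i * beta_j - alpha_j * beta_i). Collecting: alpha ∧ beta = (3*x) dx ∧ dy + (-6*x) dx ∧ dz + (2*y + 3*z) dy ∧ dz.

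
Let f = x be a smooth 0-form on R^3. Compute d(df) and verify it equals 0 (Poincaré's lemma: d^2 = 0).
d(df) = 0

Step 1: df = sum_i (∂f/∂x_i) dx_i = (1) dx + (0) dy + (0) dz.
Step 2: Apply d again. Using the 1-form formula, the coefficient of dx ∧ dy in d(df) is ∂^2 f/∂x ∂y - ∂^2 f/∂y ∂x = (0) - (0) = 0 (equality of mixed partials for smooth f).
Similarly for dx ∧ dz and dy ∧ dz — all coefficients vanish. So d(df) = 0.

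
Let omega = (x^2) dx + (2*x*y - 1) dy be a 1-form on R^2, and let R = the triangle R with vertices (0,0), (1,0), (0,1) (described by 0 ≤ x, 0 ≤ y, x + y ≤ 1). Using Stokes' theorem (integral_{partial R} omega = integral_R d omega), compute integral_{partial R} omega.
integral_(partial R) omega = 1/3

Stokes: integral_partial_R omega = integral_R d omega with d omega = (∂Q/∂x - ∂P/∂y) dx ∧ dy.
  ∂Q/∂x = 2*y
  ∂P/∂y = 0
  integrand = ∂Q/∂x - ∂P/∂y = 2*y.
Integrating over R: integral_0^1 integral_0^{1-x} (2*y) dy dx = 1/3.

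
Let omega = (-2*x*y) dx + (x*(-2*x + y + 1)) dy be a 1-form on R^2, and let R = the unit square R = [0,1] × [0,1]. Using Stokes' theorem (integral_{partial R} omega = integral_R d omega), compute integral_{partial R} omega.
integral_(partial R) omega = 1/2

Stokes: integral_partial_R omega = integral_R d omega with d omega = (∂Q/∂x - ∂P/∂y) dx ∧ dy.
  ∂Q/∂x = -4*x + y + 1
  ∂P/∂y = -2*x
  integrand = ∂Q/∂x - ∂P/∂y = -2*x + y + 1.
Integrating over R: integral_0^1 integral_0^1 (-2*x + y + 1) dx dy = 1/2.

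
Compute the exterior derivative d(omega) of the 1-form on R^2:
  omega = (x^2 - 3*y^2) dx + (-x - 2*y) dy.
d(omega) = (6*y - 1) dx ∧ dy

For a 1-form omega = sum_i f_i dx_i, the exterior derivative is
  d(omega) = sum_{i < j} (∂f_j/∂x_i - ∂f_i/∂x_j) dx_i ∧ dx_j.
  coefficient of dx ∧ dy: ∂f_2/∂x - ∂f_1/∂y = ∂(-x - 2*y)/∂x - ∂(x^2 - 3*y^2)/∂y = 6*y - 1
Assembling: d(omega) = (6*y - 1) dx ∧ dy.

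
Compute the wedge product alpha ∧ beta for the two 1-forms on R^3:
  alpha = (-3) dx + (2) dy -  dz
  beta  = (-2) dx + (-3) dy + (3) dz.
alpha ∧ beta = (13) dx ∧ dy + (-11) dx ∧ dz + (3) dy ∧ dz

Distribute the wedge, using dx_i ∧ dx_j = -dx_j ∧ dx_i and dx_i ∧ dx_i = 0. For each pair (i, j) with i < j, the coefficient of dx_i ∧ dx_j in alpha ∧ beta is (alpha_i * beta_j - alpha_j * beta_i). Collecting: alpha ∧ beta = (13) dx ∧ dy + (-11) dx ∧ dz + (3) dy ∧ dz.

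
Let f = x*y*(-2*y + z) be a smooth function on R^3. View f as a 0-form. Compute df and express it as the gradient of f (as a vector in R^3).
df = (y*(-2*y + z)) dx + (x*(-4*y + z)) dy + (x*y) dz; grad f = (y*(-2*y + z), x*(-4*y + z), x*y)

For a 0-form f, d f = (∂f/∂x) dx + (∂f/∂y) dy + (∂f/∂z) dz. The components of the vector representation are exactly the entries of grad f in Cartesian coordinates:
  ∂f/∂x = y*(-2*y + z)
  ∂f/∂y = x*(-4*y + z)
  ∂f/∂z = x*y.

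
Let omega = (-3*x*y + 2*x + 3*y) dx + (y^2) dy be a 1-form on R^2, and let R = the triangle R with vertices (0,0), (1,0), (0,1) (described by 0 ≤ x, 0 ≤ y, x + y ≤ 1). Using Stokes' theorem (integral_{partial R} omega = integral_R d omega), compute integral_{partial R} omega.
integral_(partial R) omega = -1

Stokes: integral_partial_R omega = integral_R d omega with d omega = (∂Q/∂x - ∂P/∂y) dx ∧ dy.
  ∂Q/∂x = 0
  ∂P/∂y = 3 - 3*x
  integrand = ∂Q/∂x - ∂P/∂y = 3*x - 3.
Integrating over R: integral_0^1 integral_0^{1-x} (3*x - 3) dy dx = -1.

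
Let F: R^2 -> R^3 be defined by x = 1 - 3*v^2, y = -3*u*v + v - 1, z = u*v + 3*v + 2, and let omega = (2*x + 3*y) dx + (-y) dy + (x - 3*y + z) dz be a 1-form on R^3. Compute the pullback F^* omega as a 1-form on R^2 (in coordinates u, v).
F^* omega = (v*(u*v - 3*v^2 + 3*v + 3)) du + (u^2*v + 51*u*v^2 + 36*u*v + 3*u + 36*v^3 - 27*v^2 + 5*v + 19) dv

Using F^*(f dg) = (f ∘ F) d(g ∘ F), substitute each coordinate x_i by F_i(u, v) in f_i, and replace dx_i by d F_i = (∂F_i/∂u) du + (∂F_i/∂v) dv.
  For the x component: f_1(F) = -9*u*v - 6*v^2 + 3*v - 1; d F_1 = (0) du + (-6*v) dv
  For the y component: f_2(F) = 3*u*v - v + 1; d F_2 = (-3*v) du + (1 - 3*u) dv
  For the z component: f_3(F) = 10*u*v - 3*v^2 + 6; d F_3 = (v) du + (u + 3) dv
Combining and collecting du, dv coefficients:
  coeff of du: v*(u*v - 3*v^2 + 3*v + 3)
  coeff of dv: u^2*v + 51*u*v^2 + 36*u*v + 3*u + 36*v^3 - 27*v^2 + 5*v + 19
F^* omega = (v*(u*v - 3*v^2 + 3*v + 3)) du + (u^2*v + 51*u*v^2 + 36*u*v + 3*u + 36*v^3 - 27*v^2 + 5*v + 19) dv.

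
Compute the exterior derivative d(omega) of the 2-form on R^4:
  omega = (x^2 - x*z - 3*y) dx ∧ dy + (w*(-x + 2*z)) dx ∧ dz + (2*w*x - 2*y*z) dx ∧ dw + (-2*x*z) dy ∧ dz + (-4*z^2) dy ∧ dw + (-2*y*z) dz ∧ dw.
d(omega) = (-x - 2*z) dx ∧ dy ∧ dz + (-x + 2*y + 2*z) dx ∧ dz ∧ dw + (2*z) dx ∧ dy ∧ dw + (6*z) dy ∧ dz ∧ dw

For a 2-form omega = sum_{i<j} g_{ij} dx_i ∧ dx_j, the exterior derivative is
  d(omega) = sum_{i<j} d(g_{ij}) ∧ dx_i ∧ dx_j = sum_{i<j, k} (∂g_{ij}/∂x_k) dx_k ∧ dx_i ∧ dx_j.
Expand each term, using dx_k ∧ dx_i ∧ dx_j = sgn(permutation) dx_{(a)} ∧ dx_{(b)} ∧ dx_{(c)} with (a < b < c) sorted:
  d(x^2 - x*z - 3*y) includes (∂/∂z)(x^2 - x*z - 3*y) dz = (-x) dz, which multiplied by dx ∧ dy gives (-x) dx ∧ dy ∧ dz
  d(w*(-x + 2*z)) includes (∂/∂w)(w*(-x + 2*z)) dw = (-x + 2*z) dw, which multiplied by dx ∧ dz gives (-x + 2*z) dx ∧ dz ∧ dw
  d(2*w*x - 2*y*z) includes (∂/∂y)(2*w*x - 2*y*z) dy = (-2*z) dy, which multiplied by dx ∧ dw gives (2*z) dx ∧ dy ∧ dw
  d(2*w*x - 2*y*z) includes (∂/∂z)(2*w*x - 2*y*z) dz = (-2*y) dz, which multiplied by dx ∧ dw gives (2*y) dx ∧ dz ∧ dw
  d(-2*x*z) includes (∂/∂x)(-2*x*z) dx = (-2*z) dx, which multiplied by dy ∧ dz gives (-2*z) dx ∧ dy ∧ dz
  d(-4*z^2) includes (∂/∂z)(-4*z^2) dz = (-8*z) dz, which multiplied by dy ∧ dw gives (8*z) dy ∧ dz ∧ dw
  d(-2*y*z) includes (∂/∂y)(-2*y*z) dy = (-2*z) dy, which multiplied by dz ∧ dw gives (-2*z) dy ∧ dz ∧ dw
Collecting like 3-forms: d(omega) = (-x - 2*z) dx ∧ dy ∧ dz + (-x + 2*y + 2*z) dx ∧ dz ∧ dw + (2*z) dx ∧ dy ∧ dw + (6*z) dy ∧ dz ∧ dw.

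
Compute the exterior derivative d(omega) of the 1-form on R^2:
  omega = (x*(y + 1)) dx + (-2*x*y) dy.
d(omega) = (-x - 2*y) dx ∧ dy

For a 1-form omega = sum_i f_i dx_i, the exterior derivative is
  d(omega) = sum_{i < j} (∂f_j/∂x_i - ∂f_i/∂x_j) dx_i ∧ dx_j.
  coefficient of dx ∧ dy: ∂f_2/∂x - ∂f_1/∂y = ∂(-2*x*y)/∂x - ∂(x*(y + 1))/∂y = -x - 2*y
Assembling: d(omega) = (-x - 2*y) dx ∧ dy.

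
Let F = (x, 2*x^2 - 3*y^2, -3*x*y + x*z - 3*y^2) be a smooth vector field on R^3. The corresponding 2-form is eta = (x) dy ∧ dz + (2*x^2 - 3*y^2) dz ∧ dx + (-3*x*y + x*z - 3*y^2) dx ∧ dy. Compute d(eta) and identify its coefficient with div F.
d(eta) = (x - 6*y + 1) dx ∧ dy ∧ dz; div F = x - 6*y + 1

For a 2-form in R^3 of the form above, applying d gives a 3-form with coefficient ∂P/∂x + ∂Q/∂y + ∂R/∂z:
  ∂P/∂x = 1
  ∂Q/∂y = -6*y
  ∂R/∂z = x
Sum = x - 6*y + 1, which is exactly div F.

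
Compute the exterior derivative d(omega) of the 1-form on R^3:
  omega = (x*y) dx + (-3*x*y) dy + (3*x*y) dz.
d(omega) = (-x - 3*y) dx ∧ dy + (3*y) dx ∧ dz + (3*x) dy ∧ dz

For a 1-form omega = sum_i f_i dx_i, the exterior derivative is
  d(omega) = sum_{i < j} (∂f_j/∂x_i - ∂f_i/∂x_j) dx_i ∧ dx_j.
  coefficient of dx ∧ dy: ∂f_2/∂x - ∂f_1/∂y = ∂(-3*x*y)/∂x - ∂(x*y)/∂y = -x - 3*y
  coefficient of dx ∧ dz: ∂f_3/∂x - ∂f_1/∂z = ∂(3*x*y)/∂x - ∂(x*y)/∂z = 3*y
  coefficient of dy ∧ dz: ∂f_3/∂y - ∂f_2/∂z = ∂(3*x*y)/∂y - ∂(-3*x*y)/∂z = 3*x
Assembling: d(omega) = (-x - 3*y) dx ∧ dy + (3*y) dx ∧ dz + (3*x) dy ∧ dz.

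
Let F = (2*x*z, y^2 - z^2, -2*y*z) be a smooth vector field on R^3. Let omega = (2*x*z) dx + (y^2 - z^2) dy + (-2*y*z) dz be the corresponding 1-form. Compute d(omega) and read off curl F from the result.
d(omega) = (0) dy ∧ dz + (2*x) dz ∧ dx + (0) dx ∧ dy; curl F = (0, 2*x, 0)

d omega = sum_{i<j} (∂f_j/∂x_i - ∂f_i/∂x_j) dx_i ∧ dx_j. Under the identification (dy ∧ dz, dz ∧ dx, dx ∧ dy) ↔ (e_x, e_y, e_z), the coefficients are exactly the components of curl F. Compute:
  ∂R/∂y - ∂Q/∂z = (-2*z) - (-2*z) = 0
  ∂P/∂z - ∂R/∂x = (2*x) - (0) = 2*x
  ∂Q/∂x - ∂P/∂y = (0) - (0) = 0.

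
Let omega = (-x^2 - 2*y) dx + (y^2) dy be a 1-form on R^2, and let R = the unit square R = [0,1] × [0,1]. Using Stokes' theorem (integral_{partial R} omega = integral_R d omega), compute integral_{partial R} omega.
integral_(partial R) omega = 2

Stokes: integral_partial_R omega = integral_R d omega with d omega = (∂Q/∂x - ∂P/∂y) dx ∧ dy.
  ∂Q/∂x = 0
  ∂P/∂y = -2
  integrand = ∂Q/∂x - ∂P/∂y = 2.
Integrating over R: integral_0^1 integral_0^1 (2) dx dy = 2.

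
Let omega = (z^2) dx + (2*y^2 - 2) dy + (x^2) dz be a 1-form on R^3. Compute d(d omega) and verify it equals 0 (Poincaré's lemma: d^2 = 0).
d(d omega) = 0

Step 1: d omega = sum_{i<j} (∂f_j/∂x_i - ∂f_i/∂x_j) dx_i ∧ dx_j:
  coeff of dx ∧ dy: 0
  coeff of dx ∧ dz: 2*x - 2*z
  coeff of dy ∧ dz: 0
Step 2: Apply d again to each 2-form coefficient. The only possible 3-form in R^3 is dx ∧ dy ∧ dz, with coefficient
  ∂(coeff of dy∧dz)/∂x - ∂(coeff of dx∧dz)/∂y + ∂(coeff of dx∧dy)/∂z
  = ∂/∂x (0) - ∂/∂y (2*x - 2*z) + ∂/∂z (0).
Each of these terms simplifies to sums of mixed partials that cancel in pairs. The result is 0 (by equality of mixed partials for smooth functions — Schwarz / Clairaut).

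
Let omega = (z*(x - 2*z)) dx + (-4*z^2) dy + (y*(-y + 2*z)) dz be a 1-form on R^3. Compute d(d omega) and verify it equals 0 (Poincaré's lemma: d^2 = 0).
d(d omega) = 0

Step 1: d omega = sum_{i<j} (∂f_j/∂x_i - ∂f_i/∂x_j) dx_i ∧ dx_j:
  coeff of dx ∧ dy: 0
  coeff of dx ∧ dz: -x + 4*z
  coeff of dy ∧ dz: -2*y + 10*z
Step 2: Apply d again to each 2-form coefficient. The only possible 3-form in R^3 is dx ∧ dy ∧ dz, with coefficient
  ∂(coeff of dy∧dz)/∂x - ∂(coeff of dx∧dz)/∂y + ∂(coeff of dx∧dy)/∂z
  = ∂/∂x (-2*y + 10*z) - ∂/∂y (-x + 4*z) + ∂/∂z (0).
Each of these terms simplifies to sums of mixed partials that cancel in pairs. The result is 0 (by equality of mixed partials for smooth functions — Schwarz / Clairaut).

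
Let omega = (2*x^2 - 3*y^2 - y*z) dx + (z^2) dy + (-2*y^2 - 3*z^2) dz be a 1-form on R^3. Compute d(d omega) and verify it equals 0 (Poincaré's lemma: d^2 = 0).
d(d omega) = 0

Step 1: d omega = sum_{i<j} (∂f_j/∂x_i - ∂f_i/∂x_j) dx_i ∧ dx_j:
  coeff of dx ∧ dy: 6*y + z
  coeff of dx ∧ dz: y
  coeff of dy ∧ dz: -4*y - 2*z
Step 2: Apply d again to each 2-form coefficient. The only possible 3-form in R^3 is dx ∧ dy ∧ dz, with coefficient
  ∂(coeff of dy∧dz)/∂x - ∂(coeff of dx∧dz)/∂y + ∂(coeff of dx∧dy)/∂z
  = ∂/∂x (-4*y - 2*z) - ∂/∂y (y) + ∂/∂z (6*y + z).
Each of these terms simplifies to sums of mixed partials that cancel in pairs. The result is 0 (by equality of mixed partials for smooth functions — Schwarz / Clairaut).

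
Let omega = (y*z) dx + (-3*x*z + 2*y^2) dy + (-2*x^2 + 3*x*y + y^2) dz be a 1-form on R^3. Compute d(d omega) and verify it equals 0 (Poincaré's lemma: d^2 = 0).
d(d omega) = 0

Step 1: d omega = sum_{i<j} (∂f_j/∂x_i - ∂f_i/∂x_j) dx_i ∧ dx_j:
  coeff of dx ∧ dy: -4*z
  coeff of dx ∧ dz: -4*x + 2*y
  coeff of dy ∧ dz: 6*x + 2*y
Step 2: Apply d again to each 2-form coefficient. The only possible 3-form in R^3 is dx ∧ dy ∧ dz, with coefficient
  ∂(coeff of dy∧dz)/∂x - ∂(coeff of dx∧dz)/∂y + ∂(coeff of dx∧dy)/∂z
  = ∂/∂x (6*x + 2*y) - ∂/∂y (-4*x + 2*y) + ∂/∂z (-4*z).
Each of these terms simplifies to sums of mixed partials that cancel in pairs. The result is 0 (by equality of mixed partials for smooth functions — Schwarz / Clairaut).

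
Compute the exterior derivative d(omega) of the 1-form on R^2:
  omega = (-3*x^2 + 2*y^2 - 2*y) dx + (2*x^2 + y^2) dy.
d(omega) = (4*x - 4*y + 2) dx ∧ dy

For a 1-form omega = sum_i f_i dx_i, the exterior derivative is
  d(omega) = sum_{i < j} (∂f_j/∂x_i - ∂f_i/∂x_j) dx_i ∧ dx_j.
  coefficient of dx ∧ dy: ∂f_2/∂x - ∂f_1/∂y = ∂(2*x^2 + y^2)/∂x - ∂(-3*x^2 + 2*y^2 - 2*y)/∂y = 4*x - 4*y + 2
Assembling: d(omega) = (4*x - 4*y + 2) dx ∧ dy.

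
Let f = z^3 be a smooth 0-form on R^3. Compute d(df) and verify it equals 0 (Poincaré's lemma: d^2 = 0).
d(df) = 0

Step 1: df = sum_i (∂f/∂x_i) dx_i = (0) dx + (0) dy + (3*z^2) dz.
Step 2: Apply d again. Using the 1-form formula, the coefficient of dx ∧ dy in d(df) is ∂^2 f/∂x ∂y - ∂^2 f/∂y ∂x = (0) - (0) = 0 (equality of mixed partials for smooth f).
Similarly for dx ∧ dz and dy ∧ dz — all coefficients vanish. So d(df) = 0.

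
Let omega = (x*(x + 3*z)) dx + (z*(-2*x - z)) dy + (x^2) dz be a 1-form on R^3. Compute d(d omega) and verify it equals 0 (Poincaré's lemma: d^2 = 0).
d(d omega) = 0

Step 1: d omega = sum_{i<j} (∂f_j/∂x_i - ∂f_i/∂x_j) dx_i ∧ dx_j:
  coeff of dx ∧ dy: -2*z
  coeff of dx ∧ dz: -x
  coeff of dy ∧ dz: 2*x + 2*z
Step 2: Apply d again to each 2-form coefficient. The only possible 3-form in R^3 is dx ∧ dy ∧ dz, with coefficient
  ∂(coeff of dy∧dz)/∂x - ∂(coeff of dx∧dz)/∂y + ∂(coeff of dx∧dy)/∂z
  = ∂/∂x (2*x + 2*z) - ∂/∂y (-x) + ∂/∂z (-2*z).
Each of these terms simplifies to sums of mixed partials that cancel in pairs. The result is 0 (by equality of mixed partials for smooth functions — Schwarz / Clairaut).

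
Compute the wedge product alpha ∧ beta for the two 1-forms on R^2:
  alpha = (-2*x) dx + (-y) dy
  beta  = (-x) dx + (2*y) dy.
alpha ∧ beta = (-5*x*y) dx ∧ dy

Distribute the wedge, using dx_i ∧ dx_j = -dx_j ∧ dx_i and dx_i ∧ dx_i = 0. For each pair (i, j) with i < j, the coefficient of dx_i ∧ dx_j in alpha ∧ beta is (alpha_i * beta_j - alpha_j * beta_i). Collecting: alpha ∧ beta = (-5*x*y) dx ∧ dy.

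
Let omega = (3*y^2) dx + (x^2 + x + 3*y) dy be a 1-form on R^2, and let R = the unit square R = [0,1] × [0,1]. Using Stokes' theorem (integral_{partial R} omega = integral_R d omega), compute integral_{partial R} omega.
integral_(partial R) omega = -1

Stokes: integral_partial_R omega = integral_R d omega with d omega = (∂Q/∂x - ∂P/∂y) dx ∧ dy.
  ∂Q/∂x = 2*x + 1
  ∂P/∂y = 6*y
  integrand = ∂Q/∂x - ∂P/∂y = 2*x - 6*y + 1.
Integrating over R: integral_0^1 integral_0^1 (2*x - 6*y + 1) dx dy = -1.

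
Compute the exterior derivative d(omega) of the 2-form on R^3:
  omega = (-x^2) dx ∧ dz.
d(omega) = 0

For a 2-form omega = sum_{i<j} g_{ij} dx_i ∧ dx_j, the exterior derivative is
  d(omega) = sum_{i<j} d(g_{ij}) ∧ dx_i ∧ dx_j = sum_{i<j, k} (∂g_{ij}/∂x_k) dx_k ∧ dx_i ∧ dx_j.
Expand each term, using dx_k ∧ dx_i ∧ dx_j = sgn(permutation) dx_{(a)} ∧ dx_{(b)} ∧ dx_{(c)} with (a < b < c) sorted:

Collecting like 3-forms: d(omega) = 0.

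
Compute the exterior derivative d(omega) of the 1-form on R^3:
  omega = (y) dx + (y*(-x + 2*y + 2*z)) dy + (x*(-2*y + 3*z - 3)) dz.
d(omega) = (-y - 1) dx ∧ dy + (-2*y + 3*z - 3) dx ∧ dz + (-2*x - 2*y) dy ∧ dz

For a 1-form omega = sum_i f_i dx_i, the exterior derivative is
  d(omega) = sum_{i < j} (∂f_j/∂x_i - ∂f_i/∂x_j) dx_i ∧ dx_j.
  coefficient of dx ∧ dy: ∂f_2/∂x - ∂f_1/∂y = ∂(y*(-x + 2*y + 2*z))/∂x - ∂(y)/∂y = -y - 1
  coefficient of dx ∧ dz: ∂f_3/∂x - ∂f_1/∂z = ∂(x*(-2*y + 3*z - 3))/∂x - ∂(y)/∂z = -2*y + 3*z - 3
  coefficient of dy ∧ dz: ∂f_3/∂y - ∂f_2/∂z = ∂(x*(-2*y + 3*z - 3))/∂y - ∂(y*(-x + 2*y + 2*z))/∂z = -2*x - 2*y
Assembling: d(omega) = (-y - 1) dx ∧ dy + (-2*y + 3*z - 3) dx ∧ dz + (-2*x - 2*y) dy ∧ dz.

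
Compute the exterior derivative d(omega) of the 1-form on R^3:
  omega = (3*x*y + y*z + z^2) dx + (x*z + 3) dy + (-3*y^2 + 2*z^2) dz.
d(omega) = (-3*x) dx ∧ dy + (-y - 2*z) dx ∧ dz + (-x - 6*y) dy ∧ dz

For a 1-form omega = sum_i f_i dx_i, the exterior derivative is
  d(omega) = sum_{i < j} (∂f_j/∂x_i - ∂f_i/∂x_j) dx_i ∧ dx_j.
  coefficient of dx ∧ dy: ∂f_2/∂x - ∂f_1/∂y = ∂(x*z + 3)/∂x - ∂(3*x*y + y*z + z^2)/∂y = -3*x
  coefficient of dx ∧ dz: ∂f_3/∂x - ∂f_1/∂z = ∂(-3*y^2 + 2*z^2)/∂x - ∂(3*x*y + y*z + z^2)/∂z = -y - 2*z
  coefficient of dy ∧ dz: ∂f_3/∂y - ∂f_2/∂z = ∂(-3*y^2 + 2*z^2)/∂y - ∂(x*z + 3)/∂z = -x - 6*y
Assembling: d(omega) = (-3*x) dx ∧ dy + (-y - 2*z) dx ∧ dz + (-x - 6*y) dy ∧ dz.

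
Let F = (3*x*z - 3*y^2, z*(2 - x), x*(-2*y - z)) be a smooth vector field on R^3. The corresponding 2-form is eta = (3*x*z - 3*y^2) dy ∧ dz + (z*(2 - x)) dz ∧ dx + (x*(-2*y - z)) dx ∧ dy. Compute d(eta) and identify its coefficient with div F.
d(eta) = (-x + 3*z) dx ∧ dy ∧ dz; div F = -x + 3*z

For a 2-form in R^3 of the form above, applying d gives a 3-form with coefficient ∂P/∂x + ∂Q/∂y + ∂R/∂z:
  ∂P/∂x = 3*z
  ∂Q/∂y = 0
  ∂R/∂z = -x
Sum = -x + 3*z, which is exactly div F.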